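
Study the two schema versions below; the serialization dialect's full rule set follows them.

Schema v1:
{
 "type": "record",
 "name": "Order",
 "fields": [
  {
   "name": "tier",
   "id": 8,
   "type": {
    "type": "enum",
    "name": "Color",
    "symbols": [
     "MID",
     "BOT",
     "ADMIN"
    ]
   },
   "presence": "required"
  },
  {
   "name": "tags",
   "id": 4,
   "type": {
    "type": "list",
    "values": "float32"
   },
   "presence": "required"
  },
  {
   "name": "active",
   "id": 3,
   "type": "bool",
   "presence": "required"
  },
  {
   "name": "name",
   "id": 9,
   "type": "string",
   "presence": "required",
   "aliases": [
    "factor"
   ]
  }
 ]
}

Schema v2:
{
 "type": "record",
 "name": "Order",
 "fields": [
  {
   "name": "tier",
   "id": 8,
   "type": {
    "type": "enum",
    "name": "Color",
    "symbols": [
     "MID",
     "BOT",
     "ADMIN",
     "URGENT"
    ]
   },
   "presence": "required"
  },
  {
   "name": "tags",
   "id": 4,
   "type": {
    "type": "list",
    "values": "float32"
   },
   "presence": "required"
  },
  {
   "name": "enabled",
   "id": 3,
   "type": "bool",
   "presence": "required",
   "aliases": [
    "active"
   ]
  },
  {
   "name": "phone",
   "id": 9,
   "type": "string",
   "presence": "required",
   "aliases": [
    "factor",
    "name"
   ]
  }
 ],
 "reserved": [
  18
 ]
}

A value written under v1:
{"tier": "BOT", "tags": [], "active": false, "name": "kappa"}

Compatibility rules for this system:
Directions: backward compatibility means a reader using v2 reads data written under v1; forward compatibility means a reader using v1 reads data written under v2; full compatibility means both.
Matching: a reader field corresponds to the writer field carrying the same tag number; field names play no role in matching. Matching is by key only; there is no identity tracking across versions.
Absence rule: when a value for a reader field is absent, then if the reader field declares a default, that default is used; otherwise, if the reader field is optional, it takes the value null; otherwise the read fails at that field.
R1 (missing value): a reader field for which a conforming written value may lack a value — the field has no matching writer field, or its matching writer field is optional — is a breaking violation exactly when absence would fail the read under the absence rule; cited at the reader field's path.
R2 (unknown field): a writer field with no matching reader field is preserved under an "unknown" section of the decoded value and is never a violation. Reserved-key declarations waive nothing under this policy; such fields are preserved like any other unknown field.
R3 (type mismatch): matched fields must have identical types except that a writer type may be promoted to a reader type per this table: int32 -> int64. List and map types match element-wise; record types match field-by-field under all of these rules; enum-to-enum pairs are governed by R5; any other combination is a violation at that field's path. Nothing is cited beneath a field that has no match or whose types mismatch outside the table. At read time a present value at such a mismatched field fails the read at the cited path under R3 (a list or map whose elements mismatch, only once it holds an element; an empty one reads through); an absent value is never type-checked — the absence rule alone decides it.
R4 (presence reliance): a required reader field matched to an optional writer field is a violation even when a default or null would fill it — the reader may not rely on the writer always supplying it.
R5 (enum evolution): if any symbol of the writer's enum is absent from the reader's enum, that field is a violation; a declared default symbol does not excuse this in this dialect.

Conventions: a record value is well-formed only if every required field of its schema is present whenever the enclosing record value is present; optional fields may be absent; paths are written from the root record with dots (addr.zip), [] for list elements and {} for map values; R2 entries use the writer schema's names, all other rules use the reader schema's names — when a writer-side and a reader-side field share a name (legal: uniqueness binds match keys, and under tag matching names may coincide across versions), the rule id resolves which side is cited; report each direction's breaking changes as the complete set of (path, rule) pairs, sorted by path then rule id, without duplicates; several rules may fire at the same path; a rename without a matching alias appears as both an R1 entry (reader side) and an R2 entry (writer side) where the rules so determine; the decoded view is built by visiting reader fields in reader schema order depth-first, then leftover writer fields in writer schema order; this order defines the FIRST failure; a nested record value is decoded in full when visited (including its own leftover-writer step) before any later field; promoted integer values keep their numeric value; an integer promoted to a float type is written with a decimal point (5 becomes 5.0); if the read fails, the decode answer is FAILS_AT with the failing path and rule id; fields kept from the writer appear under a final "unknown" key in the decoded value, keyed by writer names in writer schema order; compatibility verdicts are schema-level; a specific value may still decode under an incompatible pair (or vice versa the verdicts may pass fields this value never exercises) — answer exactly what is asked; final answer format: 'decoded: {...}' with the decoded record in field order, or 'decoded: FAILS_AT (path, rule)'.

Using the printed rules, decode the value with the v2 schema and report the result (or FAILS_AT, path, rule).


arrows below run writer -> reader for Order
decode walk for Order under reader schema v2:
  tier := "BOT"
  tags := []
  enabled := false (from writer active)
  phone := "kappa" (from writer name)
  => decoded: {"tier": "BOT", "tags": [], "enabled": false, "phone": "kappa"}
the rest of the Order diff is inert for this question:
  enum Color (field tier in record Order): symbol URGENT added -> shifts the Order verdicts, not this decode

decoded: {"tier": "BOT", "tags": [], "enabled": false, "phone": "kappa"}


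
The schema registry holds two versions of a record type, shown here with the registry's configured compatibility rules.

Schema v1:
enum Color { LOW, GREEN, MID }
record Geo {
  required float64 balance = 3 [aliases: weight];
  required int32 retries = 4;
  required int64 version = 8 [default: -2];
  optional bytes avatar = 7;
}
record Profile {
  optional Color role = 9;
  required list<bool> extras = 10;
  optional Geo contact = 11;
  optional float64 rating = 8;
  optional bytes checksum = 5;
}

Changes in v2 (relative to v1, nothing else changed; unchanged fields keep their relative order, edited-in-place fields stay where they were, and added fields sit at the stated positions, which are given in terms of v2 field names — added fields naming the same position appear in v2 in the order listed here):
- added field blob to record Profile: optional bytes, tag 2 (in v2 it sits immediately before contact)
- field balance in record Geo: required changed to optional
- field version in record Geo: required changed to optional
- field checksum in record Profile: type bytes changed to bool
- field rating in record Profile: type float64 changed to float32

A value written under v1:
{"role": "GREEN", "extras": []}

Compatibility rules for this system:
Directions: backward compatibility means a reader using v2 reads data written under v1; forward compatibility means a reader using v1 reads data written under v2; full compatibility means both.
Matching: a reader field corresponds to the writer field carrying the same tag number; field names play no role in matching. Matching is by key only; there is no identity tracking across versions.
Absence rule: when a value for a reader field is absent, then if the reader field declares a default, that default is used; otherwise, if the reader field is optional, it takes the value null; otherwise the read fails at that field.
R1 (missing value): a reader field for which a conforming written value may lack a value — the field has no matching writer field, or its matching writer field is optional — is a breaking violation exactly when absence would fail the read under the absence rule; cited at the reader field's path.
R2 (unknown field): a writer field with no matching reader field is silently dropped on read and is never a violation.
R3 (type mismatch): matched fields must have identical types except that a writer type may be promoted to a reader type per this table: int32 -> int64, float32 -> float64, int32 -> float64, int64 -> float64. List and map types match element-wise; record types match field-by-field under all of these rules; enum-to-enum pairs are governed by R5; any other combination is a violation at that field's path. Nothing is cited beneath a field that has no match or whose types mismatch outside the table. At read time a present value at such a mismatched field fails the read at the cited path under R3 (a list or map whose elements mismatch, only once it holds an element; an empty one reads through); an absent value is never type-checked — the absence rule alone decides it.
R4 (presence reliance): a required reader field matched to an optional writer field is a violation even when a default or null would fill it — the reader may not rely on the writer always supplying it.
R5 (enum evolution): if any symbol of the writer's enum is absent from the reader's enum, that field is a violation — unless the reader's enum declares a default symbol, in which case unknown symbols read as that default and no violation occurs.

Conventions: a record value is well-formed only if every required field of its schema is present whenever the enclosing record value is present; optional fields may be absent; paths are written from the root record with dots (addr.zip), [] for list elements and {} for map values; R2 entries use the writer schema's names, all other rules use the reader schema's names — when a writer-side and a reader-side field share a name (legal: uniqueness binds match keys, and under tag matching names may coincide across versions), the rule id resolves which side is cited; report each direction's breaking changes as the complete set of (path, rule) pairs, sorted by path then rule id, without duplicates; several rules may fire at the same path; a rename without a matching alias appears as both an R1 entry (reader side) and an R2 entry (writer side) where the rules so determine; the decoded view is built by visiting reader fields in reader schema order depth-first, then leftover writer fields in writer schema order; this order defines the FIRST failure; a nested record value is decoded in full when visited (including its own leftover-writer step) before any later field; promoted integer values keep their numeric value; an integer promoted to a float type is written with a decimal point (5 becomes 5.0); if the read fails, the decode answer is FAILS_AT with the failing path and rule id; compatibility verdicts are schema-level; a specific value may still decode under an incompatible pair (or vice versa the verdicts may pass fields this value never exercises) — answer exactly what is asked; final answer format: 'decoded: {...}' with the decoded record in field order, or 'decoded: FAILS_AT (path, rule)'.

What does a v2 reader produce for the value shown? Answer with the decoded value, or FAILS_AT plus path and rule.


decoded: {"role": "GREEN", "extras": [], "blob": null, "contact": null, "rating": null, "checksum": null}

the writer's type comes first in each Profile pair
decode walk for Profile under reader schema v2:
  role := "GREEN"
  extras := []
  blob := null (absent, optional -> null)
  contact := null (absent, optional -> null)
  rating := null (absent, optional -> null)
  checksum := null (absent, optional -> null)
  => decoded: {"role": "GREEN", "extras": [], "blob": null, "contact": null, "rating": null, "checksum": null}
the other Profile changes do not affect what is asked:
  field balance in record Geo: required changed to optional -> changes Profile's schema-level verdicts only — the decode of this value is the same
  field version in record Geo: required changed to optional -> changes Profile's schema-level verdicts only — the decode of this value is the same
  field checksum in record Profile: type bytes changed to bool -> changes Profile's schema-level verdicts only — the decode of this value is the same
  field rating in record Profile: type float64 changed to float32 -> changes Profile's schema-level verdicts only — the decode of this value is the same


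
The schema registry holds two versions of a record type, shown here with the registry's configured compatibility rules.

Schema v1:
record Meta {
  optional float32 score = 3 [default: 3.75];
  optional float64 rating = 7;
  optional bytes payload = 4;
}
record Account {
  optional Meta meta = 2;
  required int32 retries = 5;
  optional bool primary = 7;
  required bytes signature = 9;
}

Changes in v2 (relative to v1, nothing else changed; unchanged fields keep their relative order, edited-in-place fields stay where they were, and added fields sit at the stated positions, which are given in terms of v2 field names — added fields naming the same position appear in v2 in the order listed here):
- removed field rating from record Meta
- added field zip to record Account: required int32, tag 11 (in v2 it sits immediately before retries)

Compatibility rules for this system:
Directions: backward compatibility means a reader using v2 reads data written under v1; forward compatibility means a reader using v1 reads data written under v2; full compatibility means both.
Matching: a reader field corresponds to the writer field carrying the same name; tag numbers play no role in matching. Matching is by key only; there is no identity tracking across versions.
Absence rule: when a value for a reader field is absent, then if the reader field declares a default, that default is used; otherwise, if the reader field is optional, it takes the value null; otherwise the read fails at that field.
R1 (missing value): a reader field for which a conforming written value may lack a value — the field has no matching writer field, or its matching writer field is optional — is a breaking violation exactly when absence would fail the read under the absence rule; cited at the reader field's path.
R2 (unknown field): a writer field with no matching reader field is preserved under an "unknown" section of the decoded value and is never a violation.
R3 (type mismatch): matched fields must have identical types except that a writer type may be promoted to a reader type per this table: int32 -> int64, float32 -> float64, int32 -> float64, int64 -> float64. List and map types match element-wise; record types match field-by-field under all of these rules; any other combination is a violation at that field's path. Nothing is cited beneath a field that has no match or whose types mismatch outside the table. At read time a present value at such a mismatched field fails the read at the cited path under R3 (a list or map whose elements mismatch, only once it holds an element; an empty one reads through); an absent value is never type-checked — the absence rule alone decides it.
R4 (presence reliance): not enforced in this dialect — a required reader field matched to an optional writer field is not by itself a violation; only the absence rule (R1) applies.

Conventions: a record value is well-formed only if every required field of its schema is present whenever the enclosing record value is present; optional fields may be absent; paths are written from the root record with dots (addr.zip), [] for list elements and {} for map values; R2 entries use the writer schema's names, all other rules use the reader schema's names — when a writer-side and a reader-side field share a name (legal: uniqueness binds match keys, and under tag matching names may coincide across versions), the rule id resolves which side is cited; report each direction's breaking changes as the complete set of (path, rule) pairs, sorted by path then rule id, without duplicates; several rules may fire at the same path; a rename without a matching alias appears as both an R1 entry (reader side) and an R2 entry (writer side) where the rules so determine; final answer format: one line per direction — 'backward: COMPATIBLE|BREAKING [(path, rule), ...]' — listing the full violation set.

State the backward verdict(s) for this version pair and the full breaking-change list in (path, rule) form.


each type pair in Account: writer, then reader
backward on Account — v2 reading data written by v1:
  meta: paired with writer meta (Meta -> Meta; writer optional)
  zip: no writer match
  retries: paired with writer retries (int32 -> int32; writer required)
  primary: paired with writer primary (bool -> bool; writer optional)
  signature: paired with writer signature (bytes -> bytes; writer required)
  meta.score: paired with writer meta.score (float32 -> float32; writer optional)
  meta.payload: paired with writer meta.payload (bytes -> bytes; writer optional)
  writer field meta.rating has no reader counterpart
  breaking: (zip, R1)
  => 1 violation(s): backward is BREAKING for Account
the rest of the Account diff is inert for this question:
  removed field rating from record Meta -> inert for the asked Account verdict: nothing fires

backward: BREAKING [(zip, R1)]


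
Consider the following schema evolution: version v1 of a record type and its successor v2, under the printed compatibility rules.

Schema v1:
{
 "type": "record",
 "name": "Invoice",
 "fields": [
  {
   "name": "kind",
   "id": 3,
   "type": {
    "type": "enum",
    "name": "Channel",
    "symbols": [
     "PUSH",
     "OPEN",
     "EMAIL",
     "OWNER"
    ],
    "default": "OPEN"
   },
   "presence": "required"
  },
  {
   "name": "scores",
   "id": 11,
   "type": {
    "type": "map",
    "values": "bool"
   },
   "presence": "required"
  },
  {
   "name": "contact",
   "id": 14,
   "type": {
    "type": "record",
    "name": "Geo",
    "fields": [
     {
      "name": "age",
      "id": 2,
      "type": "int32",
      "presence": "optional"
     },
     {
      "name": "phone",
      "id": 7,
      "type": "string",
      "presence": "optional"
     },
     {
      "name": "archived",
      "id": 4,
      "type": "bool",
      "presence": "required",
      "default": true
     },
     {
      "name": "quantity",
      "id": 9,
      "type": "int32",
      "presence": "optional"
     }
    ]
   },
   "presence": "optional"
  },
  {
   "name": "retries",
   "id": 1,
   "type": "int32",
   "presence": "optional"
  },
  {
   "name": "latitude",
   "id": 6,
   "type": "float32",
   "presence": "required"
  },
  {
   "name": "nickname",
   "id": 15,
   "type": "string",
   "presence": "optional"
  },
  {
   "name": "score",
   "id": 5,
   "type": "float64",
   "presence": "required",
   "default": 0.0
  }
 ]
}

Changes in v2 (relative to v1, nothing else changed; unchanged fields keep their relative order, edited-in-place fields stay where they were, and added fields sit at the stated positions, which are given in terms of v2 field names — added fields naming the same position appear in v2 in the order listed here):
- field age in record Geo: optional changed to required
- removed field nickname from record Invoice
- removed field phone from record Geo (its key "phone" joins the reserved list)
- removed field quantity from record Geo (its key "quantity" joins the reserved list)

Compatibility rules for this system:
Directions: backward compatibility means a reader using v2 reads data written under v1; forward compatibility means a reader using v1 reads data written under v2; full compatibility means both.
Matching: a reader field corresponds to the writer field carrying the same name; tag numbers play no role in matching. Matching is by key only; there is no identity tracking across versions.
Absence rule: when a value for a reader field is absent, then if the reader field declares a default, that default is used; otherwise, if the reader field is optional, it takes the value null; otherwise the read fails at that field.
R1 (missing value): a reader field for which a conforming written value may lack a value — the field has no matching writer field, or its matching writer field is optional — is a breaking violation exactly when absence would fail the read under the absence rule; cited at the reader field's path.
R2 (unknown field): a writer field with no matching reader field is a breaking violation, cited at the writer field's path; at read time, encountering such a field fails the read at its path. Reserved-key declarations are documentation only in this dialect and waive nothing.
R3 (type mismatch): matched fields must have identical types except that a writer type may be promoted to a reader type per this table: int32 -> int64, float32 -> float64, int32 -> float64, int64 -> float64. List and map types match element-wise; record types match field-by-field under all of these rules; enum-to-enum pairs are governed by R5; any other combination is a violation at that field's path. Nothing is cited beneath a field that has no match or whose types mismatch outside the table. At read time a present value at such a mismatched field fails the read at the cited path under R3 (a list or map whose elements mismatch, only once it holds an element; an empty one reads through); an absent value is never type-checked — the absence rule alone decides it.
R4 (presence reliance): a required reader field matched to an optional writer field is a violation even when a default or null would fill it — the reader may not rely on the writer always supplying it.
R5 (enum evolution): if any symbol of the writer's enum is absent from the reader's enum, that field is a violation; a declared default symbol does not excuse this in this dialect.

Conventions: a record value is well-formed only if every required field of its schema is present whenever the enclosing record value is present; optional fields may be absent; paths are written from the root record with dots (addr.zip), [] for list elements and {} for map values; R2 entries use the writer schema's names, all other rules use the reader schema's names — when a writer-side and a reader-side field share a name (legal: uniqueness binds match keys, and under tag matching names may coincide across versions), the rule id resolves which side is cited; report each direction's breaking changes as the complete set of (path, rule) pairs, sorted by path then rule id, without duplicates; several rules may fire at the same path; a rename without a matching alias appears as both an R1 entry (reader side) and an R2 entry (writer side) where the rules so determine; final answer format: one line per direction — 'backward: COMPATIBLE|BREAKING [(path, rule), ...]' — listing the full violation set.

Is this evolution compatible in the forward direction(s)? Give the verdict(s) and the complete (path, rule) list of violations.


forward: COMPATIBLE []

arrows below run writer -> reader for Invoice
forward analysis of Invoice with v1 as reader and v2 as writer:
  kind: paired with writer kind (Channel -> Channel; writer required)
  scores: paired with writer scores (map<string, bool> -> map<string, bool>; writer required)
  contact: paired with writer contact (Geo -> Geo; writer optional)
  retries: paired with writer retries (int32 -> int32; writer optional)
  latitude: paired with writer latitude (float32 -> float32; writer required)
  nickname: no writer-side match
  score: paired with writer score (float64 -> float64; writer required)
  contact.age: paired with writer contact.age (int32 -> int32; writer required)
  contact.phone: no writer-side match
  contact.archived: paired with writer contact.archived (bool -> bool; writer required)
  contact.quantity: no writer-side match
  => forward: COMPATIBLE
the other Invoice changes do not affect what is asked:
  field age in record Geo: optional changed to required -> matters only for Invoice's backward compatibility — outside the asked direction
  removed field nickname from record Invoice -> matters only for Invoice's backward compatibility — outside the asked direction
  removed field phone from record Geo (its key "phone" joins the reserved list) -> matters only for Invoice's backward compatibility — outside the asked direction
  removed field quantity from record Geo (its key "quantity" joins the reserved list) -> matters only for Invoice's backward compatibility — outside the asked direction


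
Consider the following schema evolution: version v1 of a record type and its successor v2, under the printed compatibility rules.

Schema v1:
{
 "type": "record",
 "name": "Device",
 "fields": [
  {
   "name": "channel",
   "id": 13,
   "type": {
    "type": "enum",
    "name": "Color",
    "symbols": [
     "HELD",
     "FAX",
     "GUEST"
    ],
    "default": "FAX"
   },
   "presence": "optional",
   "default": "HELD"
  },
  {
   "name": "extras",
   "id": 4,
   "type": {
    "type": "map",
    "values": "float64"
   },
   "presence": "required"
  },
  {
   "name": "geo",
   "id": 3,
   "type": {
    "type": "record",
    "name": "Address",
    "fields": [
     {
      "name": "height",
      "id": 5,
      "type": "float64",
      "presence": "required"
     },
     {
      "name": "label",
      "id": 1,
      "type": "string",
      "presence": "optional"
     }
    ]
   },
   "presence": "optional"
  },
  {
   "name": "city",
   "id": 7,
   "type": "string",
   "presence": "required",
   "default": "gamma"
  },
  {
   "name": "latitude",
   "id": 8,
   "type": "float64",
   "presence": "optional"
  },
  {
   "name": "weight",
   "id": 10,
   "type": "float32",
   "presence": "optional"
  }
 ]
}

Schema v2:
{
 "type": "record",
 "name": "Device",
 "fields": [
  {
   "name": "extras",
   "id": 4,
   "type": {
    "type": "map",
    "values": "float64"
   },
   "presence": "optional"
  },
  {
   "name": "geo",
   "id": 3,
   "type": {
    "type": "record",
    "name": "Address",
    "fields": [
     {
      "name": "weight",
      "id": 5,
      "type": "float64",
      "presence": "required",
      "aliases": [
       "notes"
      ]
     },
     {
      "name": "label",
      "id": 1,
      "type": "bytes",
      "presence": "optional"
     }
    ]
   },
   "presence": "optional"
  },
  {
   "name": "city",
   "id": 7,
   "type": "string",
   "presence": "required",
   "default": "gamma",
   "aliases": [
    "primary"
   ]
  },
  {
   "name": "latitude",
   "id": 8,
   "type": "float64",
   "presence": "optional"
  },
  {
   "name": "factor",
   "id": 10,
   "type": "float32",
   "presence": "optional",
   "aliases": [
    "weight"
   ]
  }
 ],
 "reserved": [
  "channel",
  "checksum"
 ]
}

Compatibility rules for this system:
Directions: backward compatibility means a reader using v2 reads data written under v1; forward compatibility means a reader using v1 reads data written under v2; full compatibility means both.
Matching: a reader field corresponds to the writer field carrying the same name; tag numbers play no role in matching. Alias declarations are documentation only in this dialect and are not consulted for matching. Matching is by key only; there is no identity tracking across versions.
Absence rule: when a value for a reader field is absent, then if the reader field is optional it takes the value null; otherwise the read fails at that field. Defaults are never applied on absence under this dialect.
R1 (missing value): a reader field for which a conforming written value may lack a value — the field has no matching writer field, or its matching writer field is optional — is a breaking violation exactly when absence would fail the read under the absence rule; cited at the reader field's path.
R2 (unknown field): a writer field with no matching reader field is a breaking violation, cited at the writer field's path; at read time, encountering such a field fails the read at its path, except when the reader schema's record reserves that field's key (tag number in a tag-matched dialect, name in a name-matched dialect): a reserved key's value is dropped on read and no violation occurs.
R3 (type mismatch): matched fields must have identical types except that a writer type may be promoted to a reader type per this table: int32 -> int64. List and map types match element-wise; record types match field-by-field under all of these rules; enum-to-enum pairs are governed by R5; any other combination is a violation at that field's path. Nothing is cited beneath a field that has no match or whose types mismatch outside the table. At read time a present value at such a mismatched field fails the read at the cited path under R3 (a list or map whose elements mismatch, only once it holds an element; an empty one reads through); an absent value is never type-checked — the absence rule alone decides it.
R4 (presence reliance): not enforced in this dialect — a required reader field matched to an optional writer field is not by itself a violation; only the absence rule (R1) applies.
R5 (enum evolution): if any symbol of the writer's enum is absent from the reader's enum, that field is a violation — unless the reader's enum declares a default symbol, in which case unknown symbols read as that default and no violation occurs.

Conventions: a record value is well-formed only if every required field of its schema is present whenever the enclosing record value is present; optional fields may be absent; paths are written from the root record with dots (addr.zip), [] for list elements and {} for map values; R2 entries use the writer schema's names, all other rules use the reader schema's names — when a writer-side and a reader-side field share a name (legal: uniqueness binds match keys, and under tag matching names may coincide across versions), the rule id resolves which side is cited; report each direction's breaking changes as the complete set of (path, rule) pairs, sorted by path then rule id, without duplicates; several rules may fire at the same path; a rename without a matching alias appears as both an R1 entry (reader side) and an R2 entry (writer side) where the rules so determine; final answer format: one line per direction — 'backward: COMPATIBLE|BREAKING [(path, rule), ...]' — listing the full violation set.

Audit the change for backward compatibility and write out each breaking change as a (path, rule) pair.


each type pair in Device: writer, then reader
checking backward for Device: reader v2 against writer v1:
  map<string, float64> -> map<string, float64>, writer required: extras aligns to extras
  Address -> Address, writer optional: geo aligns to geo
  string -> string, writer required: city aligns to city
  float64 -> float64, writer optional: latitude aligns to latitude
  factor: no writer match
  channel (writer side), unknown to reader
  weight (writer side), unknown to reader
  geo.weight: no writer match
  string -> bytes, writer optional: geo.label aligns to geo.label
  geo.height (writer side), unknown to reader
  rule R2 violated at geo.height
  rule R3 violated at geo.label
  rule R1 violated at geo.weight
  rule R2 violated at weight
  => backward verdict for Device: BREAKING, 4 violation(s)
ruling out the remaining Device differences:
  removed field channel from record Device (its key "channel" joins the reserved list) -> no rule fires on it in Device's dialect; the asked verdict holds
  field extras in record Device: required changed to optional -> fires only in the forward direction of Device, which is not asked here

backward: BREAKING [(geo.height, R2), (geo.label, R3), (geo.weight, R1), (weight, R2)]


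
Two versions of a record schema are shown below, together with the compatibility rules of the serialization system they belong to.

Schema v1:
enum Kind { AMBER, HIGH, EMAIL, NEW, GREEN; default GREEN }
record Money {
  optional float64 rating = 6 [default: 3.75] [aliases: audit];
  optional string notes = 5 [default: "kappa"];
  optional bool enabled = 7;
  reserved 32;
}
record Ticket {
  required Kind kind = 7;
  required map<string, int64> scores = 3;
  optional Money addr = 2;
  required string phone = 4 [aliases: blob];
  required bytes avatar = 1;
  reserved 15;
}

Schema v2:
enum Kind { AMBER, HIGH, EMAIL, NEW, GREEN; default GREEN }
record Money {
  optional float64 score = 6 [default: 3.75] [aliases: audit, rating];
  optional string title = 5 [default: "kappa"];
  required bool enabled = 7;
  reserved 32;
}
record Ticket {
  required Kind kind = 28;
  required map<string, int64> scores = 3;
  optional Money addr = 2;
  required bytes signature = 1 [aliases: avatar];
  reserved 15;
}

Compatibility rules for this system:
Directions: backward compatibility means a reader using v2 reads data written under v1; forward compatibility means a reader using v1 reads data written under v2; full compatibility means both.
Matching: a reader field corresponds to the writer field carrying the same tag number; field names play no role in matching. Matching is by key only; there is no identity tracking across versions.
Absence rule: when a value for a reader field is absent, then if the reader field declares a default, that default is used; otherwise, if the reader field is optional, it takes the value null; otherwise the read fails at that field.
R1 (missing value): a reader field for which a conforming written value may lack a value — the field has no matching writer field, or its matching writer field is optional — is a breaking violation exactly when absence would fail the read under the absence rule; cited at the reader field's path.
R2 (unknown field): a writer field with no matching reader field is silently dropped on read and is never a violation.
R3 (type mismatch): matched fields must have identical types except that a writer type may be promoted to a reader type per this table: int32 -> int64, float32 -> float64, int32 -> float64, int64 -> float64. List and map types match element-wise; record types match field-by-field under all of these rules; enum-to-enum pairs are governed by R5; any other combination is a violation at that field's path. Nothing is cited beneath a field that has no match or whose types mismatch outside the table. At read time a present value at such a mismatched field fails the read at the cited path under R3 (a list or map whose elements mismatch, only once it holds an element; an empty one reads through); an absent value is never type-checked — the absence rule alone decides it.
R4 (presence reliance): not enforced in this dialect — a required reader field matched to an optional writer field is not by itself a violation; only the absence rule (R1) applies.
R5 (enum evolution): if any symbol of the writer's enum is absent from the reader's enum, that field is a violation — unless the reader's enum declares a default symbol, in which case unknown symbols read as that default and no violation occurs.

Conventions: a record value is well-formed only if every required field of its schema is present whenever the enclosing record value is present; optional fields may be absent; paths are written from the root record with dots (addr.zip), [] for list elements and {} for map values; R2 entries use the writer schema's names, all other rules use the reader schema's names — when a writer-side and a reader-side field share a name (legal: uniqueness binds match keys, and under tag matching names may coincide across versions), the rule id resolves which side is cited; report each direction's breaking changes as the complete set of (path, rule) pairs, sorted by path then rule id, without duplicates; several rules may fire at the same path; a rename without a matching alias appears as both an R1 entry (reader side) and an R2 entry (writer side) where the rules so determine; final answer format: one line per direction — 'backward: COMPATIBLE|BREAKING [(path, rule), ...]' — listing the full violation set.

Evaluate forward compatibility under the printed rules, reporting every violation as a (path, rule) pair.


arrows below run writer -> reader for Ticket
checking forward for Ticket: reader v1 against writer v2:
  kind: no writer match
  scores <- scores (map<string, int64> -> map<string, int64>, writer required)
  addr <- addr (Money -> Money, writer optional)
  phone: no writer match
  avatar <- signature (bytes -> bytes, writer required)
  writer field kind has no reader counterpart
  addr.rating <- addr.score (float64 -> float64, writer optional)
  addr.notes <- addr.title (string -> string, writer optional)
  addr.enabled <- addr.enabled (bool -> bool, writer required)
  breaking: (kind, R1)
  breaking: (phone, R1)
  => 2 violation(s): forward is BREAKING for Ticket
diffs on Ticket not affecting the asked answer:
  renamed field rating to score in record Money (alias rating declared on the renamed field) -> triggers nothing under Ticket's printed rules — same verdict
  field enabled in record Money: optional changed to required -> matters only for Ticket's backward compatibility — outside the asked direction
  renamed field notes to title in record Money -> triggers nothing under Ticket's printed rules — same verdict
  renamed field avatar to signature in record Ticket (alias avatar declared on the renamed field) -> triggers nothing under Ticket's printed rules — same verdict

forward: BREAKING [(kind, R1), (phone, R1)]


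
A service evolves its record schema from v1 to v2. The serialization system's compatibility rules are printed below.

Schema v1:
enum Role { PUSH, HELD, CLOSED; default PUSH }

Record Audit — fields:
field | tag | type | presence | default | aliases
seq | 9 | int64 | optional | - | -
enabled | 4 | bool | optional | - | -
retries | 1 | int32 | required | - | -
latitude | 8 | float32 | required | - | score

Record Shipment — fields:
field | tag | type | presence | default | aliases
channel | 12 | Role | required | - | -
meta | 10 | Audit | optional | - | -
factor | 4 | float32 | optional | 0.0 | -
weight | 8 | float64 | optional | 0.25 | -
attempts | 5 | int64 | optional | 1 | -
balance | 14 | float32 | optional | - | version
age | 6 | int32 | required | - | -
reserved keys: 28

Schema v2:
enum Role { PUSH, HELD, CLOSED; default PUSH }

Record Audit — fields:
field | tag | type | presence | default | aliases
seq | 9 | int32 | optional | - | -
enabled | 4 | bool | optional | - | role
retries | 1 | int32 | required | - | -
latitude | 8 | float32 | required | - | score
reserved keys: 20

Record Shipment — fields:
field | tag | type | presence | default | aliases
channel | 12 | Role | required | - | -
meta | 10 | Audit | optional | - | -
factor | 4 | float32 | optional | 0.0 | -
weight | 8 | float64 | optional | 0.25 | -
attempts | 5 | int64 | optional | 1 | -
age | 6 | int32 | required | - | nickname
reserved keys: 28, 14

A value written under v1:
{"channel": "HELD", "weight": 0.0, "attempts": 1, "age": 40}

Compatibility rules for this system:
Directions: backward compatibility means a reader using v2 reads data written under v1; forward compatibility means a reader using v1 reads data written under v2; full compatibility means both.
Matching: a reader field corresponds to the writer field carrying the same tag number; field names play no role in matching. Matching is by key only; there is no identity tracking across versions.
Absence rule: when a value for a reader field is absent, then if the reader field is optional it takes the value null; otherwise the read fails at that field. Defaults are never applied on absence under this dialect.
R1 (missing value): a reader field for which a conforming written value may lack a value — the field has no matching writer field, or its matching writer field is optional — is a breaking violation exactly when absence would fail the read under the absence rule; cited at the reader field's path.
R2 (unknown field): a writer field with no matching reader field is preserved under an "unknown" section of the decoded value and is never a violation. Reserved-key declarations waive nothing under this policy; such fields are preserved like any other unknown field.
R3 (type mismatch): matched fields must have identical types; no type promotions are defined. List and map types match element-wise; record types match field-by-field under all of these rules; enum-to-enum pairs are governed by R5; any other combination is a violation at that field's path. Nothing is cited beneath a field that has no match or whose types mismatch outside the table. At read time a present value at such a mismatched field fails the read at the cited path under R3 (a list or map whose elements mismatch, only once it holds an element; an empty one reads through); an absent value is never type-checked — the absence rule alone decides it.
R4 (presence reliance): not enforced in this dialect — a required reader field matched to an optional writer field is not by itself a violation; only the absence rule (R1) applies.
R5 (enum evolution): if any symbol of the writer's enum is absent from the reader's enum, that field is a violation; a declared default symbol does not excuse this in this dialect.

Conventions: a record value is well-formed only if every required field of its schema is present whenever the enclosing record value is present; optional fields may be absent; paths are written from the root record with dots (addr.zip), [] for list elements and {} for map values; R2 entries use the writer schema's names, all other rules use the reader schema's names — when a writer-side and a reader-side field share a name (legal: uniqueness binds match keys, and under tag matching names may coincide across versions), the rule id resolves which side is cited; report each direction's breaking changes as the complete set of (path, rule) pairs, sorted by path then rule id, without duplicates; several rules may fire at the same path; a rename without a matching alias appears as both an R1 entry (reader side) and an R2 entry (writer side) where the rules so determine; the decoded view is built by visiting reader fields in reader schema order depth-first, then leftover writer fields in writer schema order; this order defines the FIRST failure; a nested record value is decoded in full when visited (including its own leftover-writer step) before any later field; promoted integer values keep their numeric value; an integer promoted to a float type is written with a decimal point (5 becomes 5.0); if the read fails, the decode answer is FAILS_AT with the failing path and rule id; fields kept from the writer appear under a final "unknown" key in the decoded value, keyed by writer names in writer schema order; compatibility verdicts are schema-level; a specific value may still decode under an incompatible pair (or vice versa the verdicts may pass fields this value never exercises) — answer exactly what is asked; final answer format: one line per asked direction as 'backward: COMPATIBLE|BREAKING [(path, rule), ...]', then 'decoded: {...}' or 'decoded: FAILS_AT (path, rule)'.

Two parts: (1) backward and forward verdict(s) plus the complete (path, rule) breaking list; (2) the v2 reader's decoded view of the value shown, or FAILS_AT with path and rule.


backward: BREAKING [(meta.seq, R3)]; forward: BREAKING [(meta.seq, R3)]; decoded: {"channel": "HELD", "meta": null, "factor": null, "weight": 0.0, "attempts": 1, "age": 40}

arrows below run writer -> reader for Shipment
backward analysis of Shipment with v2 as reader and v1 as writer:
  Role -> Role, writer required: channel aligns to channel
  Audit -> Audit, writer optional: meta aligns to meta
  float32 -> float32, writer optional: factor aligns to factor
  float64 -> float64, writer optional: weight aligns to weight
  int64 -> int64, writer optional: attempts aligns to attempts
  int32 -> int32, writer required: age aligns to age
  writer balance: unknown to reader
  int64 -> int32, writer optional: meta.seq aligns to meta.seq
  bool -> bool, writer optional: meta.enabled aligns to meta.enabled
  int32 -> int32, writer required: meta.retries aligns to meta.retries
  float32 -> float32, writer required: meta.latitude aligns to meta.latitude
  rule R3 violated at meta.seq
  => backward: BREAKING (1)
forward analysis of Shipment with v1 as reader and v2 as writer:
  Role -> Role, writer required: channel aligns to channel
  Audit -> Audit, writer optional: meta aligns to meta
  float32 -> float32, writer optional: factor aligns to factor
  float64 -> float64, writer optional: weight aligns to weight
  int64 -> int64, writer optional: attempts aligns to attempts
  balance: no writer-side match
  int32 -> int32, writer required: age aligns to age
  int32 -> int64, writer optional: meta.seq aligns to meta.seq
  bool -> bool, writer optional: meta.enabled aligns to meta.enabled
  int32 -> int32, writer required: meta.retries aligns to meta.retries
  float32 -> float32, writer required: meta.latitude aligns to meta.latitude
  rule R3 violated at meta.seq
  => forward: BREAKING (1)
migrating the Shipment value to v2:
  channel := "HELD"
  meta := null (not supplied -> null)
  factor := null (not supplied -> null)
  weight := 0.0
  attempts := 1
  age := 40
  => decoded: {"channel": "HELD", "meta": null, "factor": null, "weight": 0.0, "attempts": 1, "age": 40}
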